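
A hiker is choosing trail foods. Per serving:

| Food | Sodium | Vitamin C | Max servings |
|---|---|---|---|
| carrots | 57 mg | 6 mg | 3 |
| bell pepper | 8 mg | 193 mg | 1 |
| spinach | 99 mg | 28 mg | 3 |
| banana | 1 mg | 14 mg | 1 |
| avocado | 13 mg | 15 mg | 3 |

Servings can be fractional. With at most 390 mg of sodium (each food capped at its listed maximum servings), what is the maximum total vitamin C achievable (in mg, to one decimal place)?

Vitamin C per mg sodium: bell pepper 24.12, banana 14, avocado 1.154, spinach 0.2828, carrots 0.1053.
Take 1 serving of bell pepper: uses 8 mg sodium, +193.0 mg vitamin C (running total 193.0 mg).
Take 1 serving of banana: uses 1 mg sodium, +14.0 mg vitamin C (running total 207.0 mg).
Take 3 servings of avocado: uses 39 mg sodium, +45.0 mg vitamin C (running total 252.0 mg).
Take 3 servings of spinach: uses 297 mg sodium, +84.0 mg vitamin C (running total 336.0 mg).
Take 0.7895 servings of carrots: uses 45 mg sodium, +4.7 mg vitamin C (running total 340.7 mg).
Filling greedily by vitamin C-per-mg sodium is optimal for one linear limit, giving 340.7 mg.

340.7 mg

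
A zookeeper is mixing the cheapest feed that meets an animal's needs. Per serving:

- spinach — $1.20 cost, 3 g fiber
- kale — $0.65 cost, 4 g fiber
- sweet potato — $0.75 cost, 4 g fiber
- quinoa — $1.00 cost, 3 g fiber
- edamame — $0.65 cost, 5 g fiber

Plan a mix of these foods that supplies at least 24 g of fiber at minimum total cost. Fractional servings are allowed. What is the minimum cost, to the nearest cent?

Cost per g of fiber: edamame $0.1300, kale $0.1625, sweet potato $0.1875, quinoa $0.3333, spinach $0.4000.
With no serving limits, use only edamame: 24 g / 5 g = 4.8 servings × $0.65 = $3.12.

$3.12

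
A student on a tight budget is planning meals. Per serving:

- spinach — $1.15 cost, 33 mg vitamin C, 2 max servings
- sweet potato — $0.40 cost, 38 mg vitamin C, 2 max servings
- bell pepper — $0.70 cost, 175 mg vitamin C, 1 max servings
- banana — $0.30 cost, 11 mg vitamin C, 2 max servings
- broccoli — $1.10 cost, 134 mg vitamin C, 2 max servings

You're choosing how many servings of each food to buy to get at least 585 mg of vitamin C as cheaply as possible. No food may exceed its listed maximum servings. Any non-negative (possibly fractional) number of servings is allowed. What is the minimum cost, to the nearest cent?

$5.83

Cost per mg of vitamin C: bell pepper $0.0040, broccoli $0.0082, sweet potato $0.0105, banana $0.0273, spinach $0.0348.
Take 1 serving of bell pepper: +175.0 mg vitamin C for $0.70 (total $0.70, still need 410.0 mg).
Take 2 servings of broccoli: +268.0 mg vitamin C for $2.20 (total $2.90, still need 142.0 mg).
Take 2 servings of sweet potato: +76.0 mg vitamin C for $0.80 (total $3.70, still need 66.0 mg).
Take 2 servings of banana: +22.0 mg vitamin C for $0.60 (total $4.30, still need 44.0 mg).
Take 1.333 servings of spinach: +44.0 mg vitamin C for $1.53 (total $5.83, still need 0.0 mg).
Filling from the cheapest source first is optimal under one linear minimum: $5.83.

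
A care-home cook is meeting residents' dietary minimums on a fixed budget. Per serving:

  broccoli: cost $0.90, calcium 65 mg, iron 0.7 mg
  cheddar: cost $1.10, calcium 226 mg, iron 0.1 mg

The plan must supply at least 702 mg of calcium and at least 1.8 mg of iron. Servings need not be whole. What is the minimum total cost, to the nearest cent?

Minimising a linear cost over {calcium ≥ 702, iron ≥ 1.8, servings ≥ 0} — the optimum is at a vertex, using one or two foods.
broccoli only: max(702/65, 1.8/0.7) = 10.8 servings → $9.72.
cheddar only: max(702/226, 1.8/0.1) = 18 servings → $19.80.
broccoli + cheddar with both tight: 2.219 servings and 2.468 servings → $4.71.
The minimum over all feasible corners is $4.71.

$4.71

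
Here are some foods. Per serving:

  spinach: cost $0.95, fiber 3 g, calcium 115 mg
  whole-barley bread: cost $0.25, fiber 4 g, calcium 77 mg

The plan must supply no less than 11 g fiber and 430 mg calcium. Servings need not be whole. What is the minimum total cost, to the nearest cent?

A basic optimal solution has at most two foods positive. Try each food alone and each pair with both targets met exactly.
spinach only: max(11/3, 430/115) = 3.739 servings → $3.55.
whole-barley bread only: max(11/4, 430/77) = 5.584 servings → $1.40.
spinach + whole-barley bread: the both-tight solution has a negative serving — not a feasible corner.
So the least-cost plan costs $1.40.

$1.40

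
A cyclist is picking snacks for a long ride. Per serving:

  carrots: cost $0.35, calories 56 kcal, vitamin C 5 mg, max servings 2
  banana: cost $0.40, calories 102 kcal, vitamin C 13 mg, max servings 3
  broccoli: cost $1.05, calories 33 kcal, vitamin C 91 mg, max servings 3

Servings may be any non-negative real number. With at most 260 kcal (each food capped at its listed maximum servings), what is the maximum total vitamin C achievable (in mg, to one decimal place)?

Vitamin C per kcal: broccoli 2.758, banana 0.1275, carrots 0.08929.
Take 3 servings of broccoli: uses 99 kcal, +273.0 mg vitamin C (running total 273.0 mg).
Take 1.578 servings of banana: uses 161 kcal, +20.5 mg vitamin C (running total 293.5 mg).
Filling greedily by vitamin C-per-kcal is optimal for one linear limit, giving 293.5 mg.

293.5 mg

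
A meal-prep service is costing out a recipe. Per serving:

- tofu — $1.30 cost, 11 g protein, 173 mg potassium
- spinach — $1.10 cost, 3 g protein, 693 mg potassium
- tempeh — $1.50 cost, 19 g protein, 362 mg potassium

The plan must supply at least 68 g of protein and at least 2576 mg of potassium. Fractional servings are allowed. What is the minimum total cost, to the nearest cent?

An LP optimum is at a vertex; with two nutrient constraints at most two foods are used. Check each candidate.
tofu only: max(68/11, 2576/173) = 14.89 servings → $19.36.
spinach only: max(68/3, 2576/693) = 22.67 servings → $24.93.
tempeh only: max(68/19, 2576/362) = 7.116 servings → $10.67.
tofu + spinach with both tight: 5.546 servings and 2.333 servings → $9.78.
tofu + tempeh with both targets exact would need a negative amount; discard.
spinach + tempeh with both tight: 2.014 servings and 3.261 servings → $7.11.
So the least-cost plan costs $7.11.

$7.11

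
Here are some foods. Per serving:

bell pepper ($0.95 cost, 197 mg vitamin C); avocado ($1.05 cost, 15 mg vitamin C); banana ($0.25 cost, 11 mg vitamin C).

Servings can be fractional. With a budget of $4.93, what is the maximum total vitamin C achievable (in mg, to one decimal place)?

Vitamin C per dollar: bell pepper 207.4, banana 44, avocado 14.29.
With no serving limits, spend the whole cost allowance on bell pepper: $4.93 / $0.95 × 197 mg = 1022.3 mg.

1022.3 mg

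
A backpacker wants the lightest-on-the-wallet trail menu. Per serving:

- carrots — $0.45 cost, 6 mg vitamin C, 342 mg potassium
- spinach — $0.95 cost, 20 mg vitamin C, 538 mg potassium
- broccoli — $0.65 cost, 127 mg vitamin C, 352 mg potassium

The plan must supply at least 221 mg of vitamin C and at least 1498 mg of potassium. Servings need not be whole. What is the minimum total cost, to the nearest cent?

Check every corner: each single food scaled to meet both minima, and each pair solved so both constraints bind.
carrots only: max(221/6, 1498/342) = 36.83 servings → $16.57.
spinach only: max(221/20, 1498/538) = 11.05 servings → $10.50.
broccoli only: max(221/127, 1498/352) = 4.256 servings → $2.77.
carrots + spinach with both targets exact would need a negative amount; discard.
carrots + broccoli with both tight: 2.721 servings and 1.612 servings → $2.27.
spinach + broccoli with both tight: 1.835 servings and 1.451 servings → $2.69.
The minimum over all feasible corners is $2.27.

$2.27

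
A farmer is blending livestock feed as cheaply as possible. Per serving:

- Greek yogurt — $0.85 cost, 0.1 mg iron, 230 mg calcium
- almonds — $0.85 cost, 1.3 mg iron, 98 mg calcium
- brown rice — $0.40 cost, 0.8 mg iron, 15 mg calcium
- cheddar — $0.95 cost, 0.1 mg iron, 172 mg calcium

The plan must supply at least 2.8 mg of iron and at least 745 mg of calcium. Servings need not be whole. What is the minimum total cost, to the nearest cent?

For a min-cost LP with two ≥-constraints, a basic feasible solution has at most two positive variables.
Greek yogurt only: max(2.8/0.1, 745/230) = 28 servings → $23.80.
almonds only: max(2.8/1.3, 745/98) = 7.602 servings → $6.46.
brown rice only: max(2.8/0.8, 745/15) = 49.67 servings → $19.87.
cheddar only: max(2.8/0.1, 745/172) = 28 servings → $26.60.
Greek yogurt + almonds with both tight: 2.4 servings and 1.969 servings → $3.71.
Greek yogurt + brown rice with both tight: 3.036 servings and 3.121 servings → $3.83.
Greek yogurt + cheddar: intersection lies outside the first quadrant.
almonds + brown rice: the both-tight solution has a negative serving — not a feasible corner.
almonds + cheddar with both tight: 1.904 servings and 3.246 servings → $4.70.
brown rice + cheddar with both tight: 2.991 servings and 4.071 servings → $5.06.
Cheapest feasible corner: $3.71.

$3.71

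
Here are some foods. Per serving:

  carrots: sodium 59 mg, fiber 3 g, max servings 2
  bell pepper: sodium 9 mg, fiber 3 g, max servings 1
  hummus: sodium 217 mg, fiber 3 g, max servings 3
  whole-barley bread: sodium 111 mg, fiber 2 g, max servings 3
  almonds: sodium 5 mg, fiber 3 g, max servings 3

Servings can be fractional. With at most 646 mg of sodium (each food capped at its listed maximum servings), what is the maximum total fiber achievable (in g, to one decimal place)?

Fiber per mg sodium: almonds 0.6, bell pepper 0.3333, carrots 0.05085, whole-barley bread 0.01802, hummus 0.01382.
Take 3 servings of almonds: uses 15 mg sodium, +9.0 g fiber (running total 9.0 g).
Take 1 serving of bell pepper: uses 9 mg sodium, +3.0 g fiber (running total 12.0 g).
Take 2 servings of carrots: uses 118 mg sodium, +6.0 g fiber (running total 18.0 g).
Take 3 servings of whole-barley bread: uses 333 mg sodium, +6.0 g fiber (running total 24.0 g).
Take 0.788 servings of hummus: uses 171 mg sodium, +2.4 g fiber (running total 26.4 g).
Greedy by best ratio exhausts the sodium allowance optimally: 26.4 g.

26.4 g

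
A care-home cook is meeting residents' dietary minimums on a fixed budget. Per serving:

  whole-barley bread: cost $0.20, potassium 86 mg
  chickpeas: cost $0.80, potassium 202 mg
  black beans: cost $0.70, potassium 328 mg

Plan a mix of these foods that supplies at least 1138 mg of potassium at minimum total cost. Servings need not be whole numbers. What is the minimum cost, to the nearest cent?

$2.43

Cost per mg of potassium: black beans $0.0021, whole-barley bread $0.0023, chickpeas $0.0040.
With no serving limits, use only black beans: 1138 mg / 328 mg = 3.47 servings × $0.70 = $2.43.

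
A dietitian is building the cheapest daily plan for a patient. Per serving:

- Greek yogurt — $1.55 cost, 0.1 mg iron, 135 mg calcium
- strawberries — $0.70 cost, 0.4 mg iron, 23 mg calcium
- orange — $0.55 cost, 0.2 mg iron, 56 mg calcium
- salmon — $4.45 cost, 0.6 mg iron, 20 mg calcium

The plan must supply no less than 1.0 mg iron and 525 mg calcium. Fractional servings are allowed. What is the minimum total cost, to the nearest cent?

$5.16

Greek yogurt only: max(1.0/0.1, 525/135) = 10 servings → $15.50.
strawberries only: max(1.0/0.4, 525/23) = 22.83 servings → $15.98.
orange only: max(1.0/0.2, 525/56) = 9.375 servings → $5.16.
salmon only: max(1.0/0.6, 525/20) = 26.25 servings → $116.81.
Greek yogurt + strawberries with both tight: 3.617 servings and 1.596 servings → $6.72.
Greek yogurt + orange with both tight: 2.29 servings and 3.855 servings → $5.67.
Greek yogurt + salmon with both tight: 3.734 servings and 1.044 servings → $10.44.
strawberries + orange: the both-tight solution has a negative serving — not a feasible corner.
strawberries + salmon: intersection lies outside the first quadrant.
orange + salmon: the both-tight solution has a negative serving — not a feasible corner.
Cheapest feasible corner: $5.16.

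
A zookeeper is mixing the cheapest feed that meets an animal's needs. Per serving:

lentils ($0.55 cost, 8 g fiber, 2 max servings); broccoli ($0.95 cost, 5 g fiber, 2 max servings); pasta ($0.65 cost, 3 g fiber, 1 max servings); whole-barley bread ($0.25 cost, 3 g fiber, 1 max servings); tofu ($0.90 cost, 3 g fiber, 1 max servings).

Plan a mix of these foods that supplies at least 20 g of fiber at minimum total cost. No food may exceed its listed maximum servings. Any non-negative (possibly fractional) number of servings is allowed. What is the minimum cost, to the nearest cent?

$1.54

Cost per g of fiber: lentils $0.0688, whole-barley bread $0.0833, broccoli $0.1900, pasta $0.2167, tofu $0.3000.
Take 2 servings of lentils: +16.0 g fiber for $1.10 (total $1.10, still need 4.0 g).
Take 1 serving of whole-barley bread: +3.0 g fiber for $0.25 (total $1.35, still need 1.0 g).
Take 0.2 servings of broccoli: +1.0 g fiber for $0.19 (total $1.54, still need 0.0 g).
Greedy by cheapest-per-g is optimal for a single linear constraint, so the minimum cost is $1.54.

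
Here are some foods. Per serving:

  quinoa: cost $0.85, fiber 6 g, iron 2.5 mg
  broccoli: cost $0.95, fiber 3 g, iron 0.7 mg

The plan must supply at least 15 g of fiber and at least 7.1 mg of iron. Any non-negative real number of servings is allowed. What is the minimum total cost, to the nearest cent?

$2.41

This is a tiny linear program; its minimum lies at a vertex of the feasible set. List the vertices and price them.
quinoa only: max(15/6, 7.1/2.5) = 2.84 servings → $2.41.
broccoli only: max(15/3, 7.1/0.7) = 10.14 servings → $9.64.
quinoa + broccoli with both targets exact would need a negative amount; discard.
Cheapest feasible corner: $2.41.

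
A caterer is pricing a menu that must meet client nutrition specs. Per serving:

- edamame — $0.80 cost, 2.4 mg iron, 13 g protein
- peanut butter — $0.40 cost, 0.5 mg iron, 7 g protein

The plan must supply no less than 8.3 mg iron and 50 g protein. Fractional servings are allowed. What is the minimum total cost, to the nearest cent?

With two linear requirements the optimum uses one or two foods; enumerate the corners.
edamame only: max(8.3/2.4, 50/13) = 3.846 servings → $3.08.
peanut butter only: max(8.3/0.5, 50/7) = 16.6 servings → $6.64.
edamame + peanut butter with both tight: 3.214 servings and 1.175 servings → $3.04.
The minimum over all feasible corners is $3.04.

$3.04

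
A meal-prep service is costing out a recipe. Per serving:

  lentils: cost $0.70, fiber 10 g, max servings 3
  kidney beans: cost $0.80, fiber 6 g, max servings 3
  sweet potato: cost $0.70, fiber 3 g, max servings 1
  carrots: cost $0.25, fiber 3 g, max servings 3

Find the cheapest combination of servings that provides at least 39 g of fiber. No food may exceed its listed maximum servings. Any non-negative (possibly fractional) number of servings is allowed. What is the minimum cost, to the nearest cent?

$2.85

Cost per g of fiber: lentils $0.0700, carrots $0.0833, kidney beans $0.1333, sweet potato $0.2333.
Take 3 servings of lentils: +30.0 g fiber for $2.10 (total $2.10, still need 9.0 g).
Take 3 servings of carrots: +9.0 g fiber for $0.75 (total $2.85, still need 0.0 g).
Filling from the cheapest source first is optimal under one linear minimum: $2.85.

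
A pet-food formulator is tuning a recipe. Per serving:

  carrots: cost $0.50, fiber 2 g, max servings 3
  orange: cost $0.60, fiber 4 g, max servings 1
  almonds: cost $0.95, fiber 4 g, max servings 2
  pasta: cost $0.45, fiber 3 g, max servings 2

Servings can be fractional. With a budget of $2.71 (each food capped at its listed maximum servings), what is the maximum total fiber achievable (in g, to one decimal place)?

15.1 g

Fiber per dollar: orange 6.667, pasta 6.667, almonds 4.211, carrots 4.
Take 1 serving of orange: spends $0.60, +4.0 g fiber (running total 4.0 g).
Take 2 servings of pasta: spends $0.90, +6.0 g fiber (running total 10.0 g).
Take 1.274 servings of almonds: spends $1.21, +5.1 g fiber (running total 15.1 g).
Filling greedily by fiber-per-dollar is optimal for one linear limit, giving 15.1 g.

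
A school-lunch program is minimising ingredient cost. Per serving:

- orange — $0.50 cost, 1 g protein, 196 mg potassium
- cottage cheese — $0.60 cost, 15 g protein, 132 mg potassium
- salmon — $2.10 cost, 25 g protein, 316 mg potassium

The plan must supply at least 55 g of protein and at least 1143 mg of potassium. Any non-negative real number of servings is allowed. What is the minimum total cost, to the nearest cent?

Compare the cost at each extreme point of the feasible region.
orange only: max(55/1, 1143/196) = 55 servings → $27.50.
cottage cheese only: max(55/15, 1143/132) = 8.659 servings → $5.20.
salmon only: max(55/25, 1143/316) = 3.617 servings → $7.60.
orange + cottage cheese with both tight: 3.52 servings and 3.432 servings → $3.82.
orange + salmon with both tight: 2.442 servings and 2.102 servings → $5.64.
cottage cheese + salmon: intersection lies outside the first quadrant.
So the least-cost plan costs $3.82.

$3.82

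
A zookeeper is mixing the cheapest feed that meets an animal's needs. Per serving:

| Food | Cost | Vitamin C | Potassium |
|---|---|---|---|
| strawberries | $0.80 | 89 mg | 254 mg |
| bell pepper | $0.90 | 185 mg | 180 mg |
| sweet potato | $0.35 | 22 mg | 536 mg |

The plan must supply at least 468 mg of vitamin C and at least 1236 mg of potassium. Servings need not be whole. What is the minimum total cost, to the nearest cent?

$2.65

This is a tiny linear program; its minimum lies at a vertex of the feasible set. List the vertices and price them.
strawberries only: max(468/89, 1236/254) = 5.258 servings → $4.21.
bell pepper only: max(468/185, 1236/180) = 6.867 servings → $6.18.
sweet potato only: max(468/22, 1236/536) = 21.27 servings → $7.45.
strawberries + bell pepper with both tight: 4.663 servings and 0.2863 servings → $3.99.
strawberries + sweet potato: intersection lies outside the first quadrant.
bell pepper + sweet potato with both tight: 2.349 servings and 1.517 servings → $2.65.
The minimum over all feasible corners is $2.65.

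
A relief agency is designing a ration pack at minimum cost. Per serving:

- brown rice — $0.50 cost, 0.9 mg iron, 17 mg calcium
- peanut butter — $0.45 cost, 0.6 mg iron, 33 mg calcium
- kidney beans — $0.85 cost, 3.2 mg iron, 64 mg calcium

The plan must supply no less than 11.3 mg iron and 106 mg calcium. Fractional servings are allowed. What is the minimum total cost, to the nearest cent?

$3.00

Compare the cost at each extreme point of the feasible region.
brown rice only: max(11.3/0.9, 106/17) = 12.56 servings → $6.28.
peanut butter only: max(11.3/0.6, 106/33) = 18.83 servings → $8.47.
kidney beans only: max(11.3/3.2, 106/64) = 3.531 servings → $3.00.
brown rice + peanut butter: the both-tight solution has a negative serving — not a feasible corner.
brown rice + kidney beans: intersection lies outside the first quadrant.
peanut butter + kidney beans with both targets exact would need a negative amount; discard.
So the least-cost plan costs $3.00.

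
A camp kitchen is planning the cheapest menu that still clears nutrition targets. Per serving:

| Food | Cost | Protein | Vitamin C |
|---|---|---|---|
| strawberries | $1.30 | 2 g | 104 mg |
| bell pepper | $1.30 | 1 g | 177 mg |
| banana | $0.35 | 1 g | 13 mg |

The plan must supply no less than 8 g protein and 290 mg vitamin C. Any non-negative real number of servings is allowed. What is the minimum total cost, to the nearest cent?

This is a tiny linear program; its minimum lies at a vertex of the feasible set. List the vertices and price them.
strawberries only: max(8/2, 290/104) = 4 servings → $5.20.
bell pepper only: max(8/1, 290/177) = 8 servings → $10.40.
banana only: max(8/1, 290/13) = 22.31 servings → $7.81.
strawberries + bell pepper: intersection lies outside the first quadrant.
strawberries + banana with both tight: 2.385 servings and 3.231 servings → $4.23.
bell pepper + banana with both tight: 1.134 servings and 6.866 servings → $3.88.
Cheapest feasible corner: $3.88.

$3.88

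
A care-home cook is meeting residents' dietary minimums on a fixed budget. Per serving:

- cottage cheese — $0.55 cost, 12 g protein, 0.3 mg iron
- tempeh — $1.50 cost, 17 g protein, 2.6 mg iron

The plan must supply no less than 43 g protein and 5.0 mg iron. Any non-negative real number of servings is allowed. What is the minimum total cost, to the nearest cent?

This is a tiny linear program; its minimum lies at a vertex of the feasible set. List the vertices and price them.
cottage cheese only: max(43/12, 5.0/0.3) = 16.67 servings → $9.17.
tempeh only: max(43/17, 5.0/2.6) = 2.529 servings → $3.79.
cottage cheese + tempeh with both tight: 1.027 servings and 1.805 servings → $3.27.
So the least-cost plan costs $3.27.

$3.27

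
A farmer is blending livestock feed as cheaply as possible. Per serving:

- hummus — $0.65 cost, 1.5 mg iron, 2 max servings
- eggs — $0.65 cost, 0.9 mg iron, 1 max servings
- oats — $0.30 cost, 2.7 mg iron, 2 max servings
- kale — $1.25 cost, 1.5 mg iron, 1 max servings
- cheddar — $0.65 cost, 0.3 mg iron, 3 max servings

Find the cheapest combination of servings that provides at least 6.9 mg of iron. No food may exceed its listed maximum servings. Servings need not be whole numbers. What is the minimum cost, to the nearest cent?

$1.25

Cost per mg of iron: oats $0.1111, hummus $0.4333, eggs $0.7222, kale $0.8333, cheddar $2.1667.
Take 2 servings of oats: +5.4 mg iron for $0.60 (total $0.60, still need 1.5 mg).
Take 1 serving of hummus: +1.5 mg iron for $0.65 (total $1.25, still need 0.0 mg).
Greedy by cheapest-per-mg is optimal for a single linear constraint, so the minimum cost is $1.25.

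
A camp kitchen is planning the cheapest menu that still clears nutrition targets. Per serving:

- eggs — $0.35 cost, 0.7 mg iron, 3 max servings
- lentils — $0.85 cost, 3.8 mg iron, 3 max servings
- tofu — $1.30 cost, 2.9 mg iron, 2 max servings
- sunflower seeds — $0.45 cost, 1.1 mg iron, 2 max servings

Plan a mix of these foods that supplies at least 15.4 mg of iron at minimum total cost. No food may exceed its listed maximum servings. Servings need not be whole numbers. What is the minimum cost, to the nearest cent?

$4.26

Cost per mg of iron: lentils $0.2237, sunflower seeds $0.4091, tofu $0.4483, eggs $0.5000.
Take 3 servings of lentils: +11.4 mg iron for $2.55 (total $2.55, still need 4.0 mg).
Take 2 servings of sunflower seeds: +2.2 mg iron for $0.90 (total $3.45, still need 1.8 mg).
Take 0.6207 servings of tofu: +1.8 mg iron for $0.81 (total $4.26, still need 0.0 mg).
Greedy by cheapest-per-mg is optimal for a single linear constraint, so the minimum cost is $4.26.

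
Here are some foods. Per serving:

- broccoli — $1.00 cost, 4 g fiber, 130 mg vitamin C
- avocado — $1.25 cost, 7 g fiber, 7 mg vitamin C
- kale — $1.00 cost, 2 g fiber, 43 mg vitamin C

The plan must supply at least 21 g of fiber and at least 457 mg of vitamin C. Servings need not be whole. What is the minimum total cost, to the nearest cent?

An LP optimum is at a vertex; with two nutrient constraints at most two foods are used. Check each candidate.
broccoli only: max(21/4, 457/130) = 5.25 servings → $5.25.
avocado only: max(21/7, 457/7) = 65.29 servings → $81.61.
kale only: max(21/2, 457/43) = 10.63 servings → $10.63.
broccoli + avocado with both tight: 3.46 servings and 1.023 servings → $4.74.
broccoli + kale with both tight: 0.125 servings and 10.25 servings → $10.38.
avocado + kale: the both-tight solution has a negative serving — not a feasible corner.
So the least-cost plan costs $4.74.

$4.74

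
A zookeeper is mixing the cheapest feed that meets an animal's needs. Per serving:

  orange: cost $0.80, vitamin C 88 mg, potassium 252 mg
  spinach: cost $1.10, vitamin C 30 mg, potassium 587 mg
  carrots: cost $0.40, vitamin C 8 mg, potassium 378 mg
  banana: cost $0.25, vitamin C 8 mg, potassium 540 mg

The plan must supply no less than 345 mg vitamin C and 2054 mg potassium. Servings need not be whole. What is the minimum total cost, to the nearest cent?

$3.50

This is a tiny linear program; its minimum lies at a vertex of the feasible set. List the vertices and price them.
orange only: max(345/88, 2054/252) = 8.151 servings → $6.52.
spinach only: max(345/30, 2054/587) = 11.5 servings → $12.65.
carrots only: max(345/8, 2054/378) = 43.12 servings → $17.25.
banana only: max(345/8, 2054/540) = 43.12 servings → $10.78.
orange + spinach with both tight: 3.195 servings and 2.127 servings → $4.90.
orange + carrots with both tight: 3.648 servings and 3.002 servings → $4.12.
orange + banana with both tight: 3.733 servings and 2.062 servings → $3.50.
spinach + carrots with both targets exact would need a negative amount; discard.
spinach + banana with both targets exact would need a negative amount; discard.
carrots + banana with both targets exact would need a negative amount; discard.
Cheapest feasible corner: $3.50.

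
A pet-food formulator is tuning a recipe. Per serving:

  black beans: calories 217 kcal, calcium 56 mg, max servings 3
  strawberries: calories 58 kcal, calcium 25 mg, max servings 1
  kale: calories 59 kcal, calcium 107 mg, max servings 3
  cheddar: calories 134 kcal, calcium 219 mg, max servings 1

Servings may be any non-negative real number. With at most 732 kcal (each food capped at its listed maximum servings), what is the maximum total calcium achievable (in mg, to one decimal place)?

658.7 mg

Calcium per kcal: kale 1.814, cheddar 1.634, strawberries 0.431, black beans 0.2581.
Take 3 servings of kale: uses 177 kcal, +321.0 mg calcium (running total 321.0 mg).
Take 1 serving of cheddar: uses 134 kcal, +219.0 mg calcium (running total 540.0 mg).
Take 1 serving of strawberries: uses 58 kcal, +25.0 mg calcium (running total 565.0 mg).
Take 1.673 servings of black beans: uses 363 kcal, +93.7 mg calcium (running total 658.7 mg).
Greedy by best ratio exhausts the calories allowance optimally: 658.7 mg.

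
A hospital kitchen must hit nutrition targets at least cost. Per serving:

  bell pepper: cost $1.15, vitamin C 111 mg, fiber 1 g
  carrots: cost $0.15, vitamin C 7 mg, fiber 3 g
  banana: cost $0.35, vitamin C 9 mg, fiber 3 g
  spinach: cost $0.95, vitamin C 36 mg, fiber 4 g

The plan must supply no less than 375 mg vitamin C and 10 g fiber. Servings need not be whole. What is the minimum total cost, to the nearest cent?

An LP optimum is at a vertex; with two nutrient constraints at most two foods are used. Check each candidate.
bell pepper only: max(375/111, 10/1) = 10 servings → $11.50.
carrots only: max(375/7, 10/3) = 53.57 servings → $8.04.
banana only: max(375/9, 10/3) = 41.67 servings → $14.58.
spinach only: max(375/36, 10/4) = 10.42 servings → $9.90.
bell pepper + carrots with both tight: 3.236 servings and 2.255 servings → $4.06.
bell pepper + banana with both tight: 3.194 servings and 2.269 servings → $4.47.
bell pepper + spinach with both tight: 2.794 servings and 1.801 servings → $4.92.
carrots + banana: intersection lies outside the first quadrant.
carrots + spinach: the both-tight solution has a negative serving — not a feasible corner.
banana + spinach: the both-tight solution has a negative serving — not a feasible corner.
So the least-cost plan costs $4.06.

$4.06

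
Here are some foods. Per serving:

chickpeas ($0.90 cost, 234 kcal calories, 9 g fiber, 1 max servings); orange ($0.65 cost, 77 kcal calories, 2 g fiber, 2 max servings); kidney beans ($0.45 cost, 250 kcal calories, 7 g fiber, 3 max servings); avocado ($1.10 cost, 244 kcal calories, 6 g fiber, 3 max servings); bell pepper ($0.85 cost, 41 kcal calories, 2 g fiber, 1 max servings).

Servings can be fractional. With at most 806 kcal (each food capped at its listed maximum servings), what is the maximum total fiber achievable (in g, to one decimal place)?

25.9 g

Fiber per kcal: bell pepper 0.04878, chickpeas 0.03846, kidney beans 0.028, orange 0.02597, avocado 0.02459.
Take 1 serving of bell pepper: uses 41 kcal, +2.0 g fiber (running total 2.0 g).
Take 1 serving of chickpeas: uses 234 kcal, +9.0 g fiber (running total 11.0 g).
Take 2.124 servings of kidney beans: uses 531 kcal, +14.9 g fiber (running total 25.9 g).
Filling greedily by fiber-per-kcal is optimal for one linear limit, giving 25.9 g.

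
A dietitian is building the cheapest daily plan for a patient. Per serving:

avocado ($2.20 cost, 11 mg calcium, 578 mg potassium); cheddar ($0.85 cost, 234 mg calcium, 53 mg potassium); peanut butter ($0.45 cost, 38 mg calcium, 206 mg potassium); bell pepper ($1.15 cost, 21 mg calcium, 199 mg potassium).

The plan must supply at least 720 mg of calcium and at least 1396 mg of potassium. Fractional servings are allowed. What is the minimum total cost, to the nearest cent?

With two linear requirements the optimum uses one or two foods; enumerate the corners.
avocado only: max(720/11, 1396/578) = 65.45 servings → $144.00.
cheddar only: max(720/234, 1396/53) = 26.34 servings → $22.39.
peanut butter only: max(720/38, 1396/206) = 18.95 servings → $8.53.
bell pepper only: max(720/21, 1396/199) = 34.29 servings → $39.43.
avocado + cheddar with both tight: 2.142 servings and 2.976 servings → $7.24.
avocado + peanut butter: intersection lies outside the first quadrant.
avocado + bell pepper with both targets exact would need a negative amount; discard.
cheddar + peanut butter with both tight: 2.063 servings and 6.246 servings → $4.56.
cheddar + bell pepper with both tight: 2.507 servings and 6.347 servings → $9.43.
peanut butter + bell pepper: the both-tight solution has a negative serving — not a feasible corner.
So the least-cost plan costs $4.56.

$4.56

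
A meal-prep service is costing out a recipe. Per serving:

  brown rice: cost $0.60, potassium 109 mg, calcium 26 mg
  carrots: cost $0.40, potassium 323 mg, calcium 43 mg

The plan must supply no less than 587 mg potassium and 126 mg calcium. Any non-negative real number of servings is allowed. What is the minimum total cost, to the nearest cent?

$1.17

For a min-cost LP with two ≥-constraints, a basic feasible solution has at most two positive variables.
brown rice only: max(587/109, 126/26) = 5.385 servings → $3.23.
carrots only: max(587/323, 126/43) = 2.93 servings → $1.17.
brown rice + carrots with both tight: 4.165 servings and 0.4117 servings → $2.66.
The minimum over all feasible corners is $1.17.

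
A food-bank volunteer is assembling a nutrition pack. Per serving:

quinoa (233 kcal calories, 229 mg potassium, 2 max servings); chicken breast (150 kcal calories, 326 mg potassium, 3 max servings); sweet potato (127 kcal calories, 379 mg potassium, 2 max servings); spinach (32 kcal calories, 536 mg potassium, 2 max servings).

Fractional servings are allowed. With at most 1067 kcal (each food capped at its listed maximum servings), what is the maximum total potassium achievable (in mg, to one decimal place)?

Potassium per kcal: spinach 16.75, sweet potato 2.984, chicken breast 2.173, quinoa 0.9828.
Take 2 servings of spinach: uses 64 kcal, +1072.0 mg potassium (running total 1072.0 mg).
Take 2 servings of sweet potato: uses 254 kcal, +758.0 mg potassium (running total 1830.0 mg).
Take 3 servings of chicken breast: uses 450 kcal, +978.0 mg potassium (running total 2808.0 mg).
Take 1.283 servings of quinoa: uses 299 kcal, +293.9 mg potassium (running total 3101.9 mg).
Filling greedily by potassium-per-kcal is optimal for one linear limit, giving 3101.9 mg.

3101.9 mg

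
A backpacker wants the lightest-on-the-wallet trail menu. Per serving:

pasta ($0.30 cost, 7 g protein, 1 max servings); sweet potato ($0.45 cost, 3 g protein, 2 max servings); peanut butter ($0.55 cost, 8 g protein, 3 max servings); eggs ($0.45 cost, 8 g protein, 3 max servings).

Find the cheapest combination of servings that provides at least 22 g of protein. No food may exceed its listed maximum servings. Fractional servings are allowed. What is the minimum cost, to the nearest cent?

$1.14

Cost per g of protein: pasta $0.0429, eggs $0.0563, peanut butter $0.0688, sweet potato $0.1500.
Take 1 serving of pasta: +7.0 g protein for $0.30 (total $0.30, still need 15.0 g).
Take 1.875 servings of eggs: +15.0 g protein for $0.84 (total $1.14, still need 0.0 g).
Filling from the cheapest source first is optimal under one linear minimum: $1.14.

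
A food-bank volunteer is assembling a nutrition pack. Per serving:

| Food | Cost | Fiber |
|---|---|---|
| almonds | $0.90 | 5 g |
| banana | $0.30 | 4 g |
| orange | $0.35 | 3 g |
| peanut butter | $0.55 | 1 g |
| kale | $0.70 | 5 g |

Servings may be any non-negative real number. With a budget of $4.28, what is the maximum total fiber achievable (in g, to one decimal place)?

Fiber per dollar: banana 13.33, orange 8.571, kale 7.143, almonds 5.556, peanut butter 1.818.
With no serving limits, spend the whole cost allowance on banana: $4.28 / $0.30 × 4 g = 57.1 g.

57.1 g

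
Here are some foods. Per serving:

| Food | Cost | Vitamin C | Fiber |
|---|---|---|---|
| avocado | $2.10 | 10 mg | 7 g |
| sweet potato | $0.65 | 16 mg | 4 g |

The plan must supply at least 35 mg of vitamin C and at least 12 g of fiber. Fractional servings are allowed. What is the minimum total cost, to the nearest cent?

$1.95

The cheapest plan sits at a corner of the feasible region — with two constraints it uses at most two foods.
avocado only: max(35/10, 12/7) = 3.5 servings → $7.35.
sweet potato only: max(35/16, 12/4) = 3 servings → $1.95.
avocado + sweet potato with both tight: 0.7222 servings and 1.736 servings → $2.65.
The minimum over all feasible corners is $1.95.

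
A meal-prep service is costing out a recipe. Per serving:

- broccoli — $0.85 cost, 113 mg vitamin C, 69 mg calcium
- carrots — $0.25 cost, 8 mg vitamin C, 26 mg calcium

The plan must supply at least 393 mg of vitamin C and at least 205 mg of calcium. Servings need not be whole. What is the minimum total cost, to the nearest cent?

An LP optimum is at a vertex; with two nutrient constraints at most two foods are used. Check each candidate.
broccoli only: max(393/113, 205/69) = 3.478 servings → $2.96.
carrots only: max(393/8, 205/26) = 49.12 servings → $12.28.
broccoli + carrots with both targets exact would need a negative amount; discard.
Cheapest feasible corner: $2.96.

$2.96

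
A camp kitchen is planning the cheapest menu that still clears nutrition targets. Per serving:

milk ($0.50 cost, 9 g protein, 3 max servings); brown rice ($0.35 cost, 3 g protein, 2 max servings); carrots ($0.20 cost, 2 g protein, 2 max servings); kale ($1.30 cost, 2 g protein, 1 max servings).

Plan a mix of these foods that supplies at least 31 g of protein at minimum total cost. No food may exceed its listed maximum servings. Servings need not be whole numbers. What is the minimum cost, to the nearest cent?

Cost per g of protein: milk $0.0556, carrots $0.1000, brown rice $0.1167, kale $0.6500.
Take 3 servings of milk: +27.0 g protein for $1.50 (total $1.50, still need 4.0 g).
Take 2 servings of carrots: +4.0 g protein for $0.40 (total $1.90, still need 0.0 g).
Filling from the cheapest source first is optimal under one linear minimum: $1.90.

$1.90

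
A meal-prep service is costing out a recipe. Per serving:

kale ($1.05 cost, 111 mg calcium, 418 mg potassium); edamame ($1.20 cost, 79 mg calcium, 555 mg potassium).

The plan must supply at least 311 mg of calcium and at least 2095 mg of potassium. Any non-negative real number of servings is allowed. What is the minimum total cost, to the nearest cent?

$4.57

The cheapest plan sits at a corner of the feasible region — with two constraints it uses at most two foods.
kale only: max(311/111, 2095/418) = 5.012 servings → $5.26.
edamame only: max(311/79, 2095/555) = 3.937 servings → $4.72.
kale + edamame with both tight: 0.2484 servings and 3.588 servings → $4.57.
Cheapest feasible corner: $4.57.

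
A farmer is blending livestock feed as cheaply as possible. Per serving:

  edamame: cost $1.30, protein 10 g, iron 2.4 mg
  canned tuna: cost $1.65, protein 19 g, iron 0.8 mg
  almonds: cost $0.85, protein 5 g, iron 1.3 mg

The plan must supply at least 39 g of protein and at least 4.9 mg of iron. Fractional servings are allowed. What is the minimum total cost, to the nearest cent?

For a min-cost LP with two ≥-constraints, a basic feasible solution has at most two positive variables.
edamame only: max(39/10, 4.9/2.4) = 3.9 servings → $5.07.
canned tuna only: max(39/19, 4.9/0.8) = 6.125 servings → $10.11.
almonds only: max(39/5, 4.9/1.3) = 7.8 servings → $6.63.
edamame + canned tuna with both tight: 1.646 servings and 1.186 servings → $4.10.
edamame + almonds: intersection lies outside the first quadrant.
canned tuna + almonds with both tight: 1.266 servings and 2.99 servings → $4.63.
The minimum over all feasible corners is $4.10.

$4.10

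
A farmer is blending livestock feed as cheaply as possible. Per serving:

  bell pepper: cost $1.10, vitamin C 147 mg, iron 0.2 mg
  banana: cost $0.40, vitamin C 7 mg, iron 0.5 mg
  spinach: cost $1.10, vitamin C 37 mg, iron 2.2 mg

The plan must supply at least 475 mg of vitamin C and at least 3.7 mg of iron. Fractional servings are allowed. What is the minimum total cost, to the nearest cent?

$4.72

Minimising a linear cost over {vitamin C ≥ 475, iron ≥ 3.7, servings ≥ 0} — the optimum is at a vertex, using one or two foods.
bell pepper only: max(475/147, 3.7/0.2) = 18.5 servings → $20.35.
banana only: max(475/7, 3.7/0.5) = 67.86 servings → $27.14.
spinach only: max(475/37, 3.7/2.2) = 12.84 servings → $14.12.
bell pepper + banana with both tight: 2.935 servings and 6.226 servings → $5.72.
bell pepper + spinach with both tight: 2.874 servings and 1.421 servings → $4.72.
banana + spinach with both targets exact would need a negative amount; discard.
Cheapest feasible corner: $4.72.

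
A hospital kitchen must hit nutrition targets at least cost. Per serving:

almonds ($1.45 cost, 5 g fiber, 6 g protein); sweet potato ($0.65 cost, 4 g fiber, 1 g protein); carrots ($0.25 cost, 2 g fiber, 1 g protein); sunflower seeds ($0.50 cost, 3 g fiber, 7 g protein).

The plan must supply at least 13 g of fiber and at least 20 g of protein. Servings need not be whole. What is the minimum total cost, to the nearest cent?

Two binding constraints pin down two serving amounts, so the optimal mix uses at most two foods. The candidates are each food alone (scaled to the tighter of fiber/protein) and each pair with both constraints tight.
almonds only: max(13/5, 20/6) = 3.333 servings → $4.83.
sweet potato only: max(13/4, 20/1) = 20 servings → $13.00.
carrots only: max(13/2, 20/1) = 20 servings → $5.00.
sunflower seeds only: max(13/3, 20/7) = 4.333 servings → $2.17.
almonds + sweet potato: the both-tight solution has a negative serving — not a feasible corner.
almonds + carrots with both targets exact would need a negative amount; discard.
almonds + sunflower seeds with both tight: 1.824 servings and 1.294 servings → $3.29.
sweet potato + carrots: the both-tight solution has a negative serving — not a feasible corner.
sweet potato + sunflower seeds with both tight: 1.24 servings and 2.68 servings → $2.15.
carrots + sunflower seeds with both tight: 2.818 servings and 2.455 servings → $1.93.
So the least-cost plan costs $1.93.

$1.93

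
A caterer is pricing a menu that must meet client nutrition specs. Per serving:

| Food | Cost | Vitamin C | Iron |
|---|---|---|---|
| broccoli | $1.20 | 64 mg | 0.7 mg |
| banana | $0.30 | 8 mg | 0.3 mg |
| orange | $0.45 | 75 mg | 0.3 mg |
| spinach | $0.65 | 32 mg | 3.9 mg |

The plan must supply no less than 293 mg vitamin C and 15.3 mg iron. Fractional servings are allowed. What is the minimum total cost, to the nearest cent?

$3.47

An LP optimum is at a vertex; with two nutrient constraints at most two foods are used. Check each candidate.
broccoli only: max(293/64, 15.3/0.7) = 21.86 servings → $26.23.
banana only: max(293/8, 15.3/0.3) = 51 servings → $15.30.
orange only: max(293/75, 15.3/0.3) = 51 servings → $22.95.
spinach only: max(293/32, 15.3/3.9) = 9.156 servings → $5.95.
broccoli + banana: intersection lies outside the first quadrant.
broccoli + orange: the both-tight solution has a negative serving — not a feasible corner.
broccoli + spinach with both tight: 2.875 servings and 3.407 servings → $5.66.
banana + orange: intersection lies outside the first quadrant.
banana + spinach with both tight: 30.24 servings and 1.597 servings → $10.11.
orange + spinach with both tight: 2.309 servings and 3.745 servings → $3.47.
So the least-cost plan costs $3.47.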